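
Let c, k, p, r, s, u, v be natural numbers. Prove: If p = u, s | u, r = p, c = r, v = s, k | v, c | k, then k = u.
r = p and p = u, hence r = u. c = r and c | k, hence r | k. r = u, so u | k. v = s and k | v, so k | s. Since s | u, k | u. u | k, so u = k. Then k = u.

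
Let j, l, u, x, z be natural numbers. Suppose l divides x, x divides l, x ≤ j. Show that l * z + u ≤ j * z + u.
From x divides l and l divides x, x = l. x ≤ j, so l ≤ j. By multiplying by a non-negative, l * z ≤ j * z. Then l * z + u ≤ j * z + u.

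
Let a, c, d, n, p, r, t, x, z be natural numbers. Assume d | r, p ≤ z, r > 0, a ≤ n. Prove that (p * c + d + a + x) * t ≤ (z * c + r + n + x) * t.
Since p ≤ z, p * c ≤ z * c. d | r and r > 0, so d ≤ r. Since p * c ≤ z * c, p * c + d ≤ z * c + r. Because a ≤ n, p * c + d + a ≤ z * c + r + n. Then p * c + d + a + x ≤ z * c + r + n + x. Then (p * c + d + a + x) * t ≤ (z * c + r + n + x) * t.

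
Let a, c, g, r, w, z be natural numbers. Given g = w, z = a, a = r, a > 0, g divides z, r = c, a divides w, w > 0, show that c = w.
From z = a and g divides z, g divides a. From g = w, w divides a. Because a > 0, w ≤ a. a divides w and w > 0, therefore a ≤ w. From w ≤ a, w = a. Since a = r, w = r. Since r = c, w = c. Then c = w.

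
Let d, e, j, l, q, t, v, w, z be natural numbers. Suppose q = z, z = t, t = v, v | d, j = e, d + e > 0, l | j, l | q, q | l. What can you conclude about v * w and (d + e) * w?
v * w ≤ (d + e) * w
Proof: l | q and q | l, so l = q. q = z, so l = z. Since l | j, z | j. z = t, so t | j. Since t = v, v | j. Because j = e, v | e. v | d, so v | d + e. Because d + e > 0, v ≤ d + e. Then v * w ≤ (d + e) * w.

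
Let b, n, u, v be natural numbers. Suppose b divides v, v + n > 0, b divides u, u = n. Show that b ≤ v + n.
Because u = n and b divides u, b divides n. Since b divides v, b divides v + n. Since v + n > 0, b ≤ v + n.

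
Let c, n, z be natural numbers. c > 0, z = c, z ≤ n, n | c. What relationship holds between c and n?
c = n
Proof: From n | c and c > 0, n ≤ c. z = c and z ≤ n, so c ≤ n. n ≤ c, so n = c. Then c = n.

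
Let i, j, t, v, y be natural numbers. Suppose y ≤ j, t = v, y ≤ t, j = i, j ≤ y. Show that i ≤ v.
y ≤ j and j ≤ y, hence y = j. Since j = i, y = i. t = v and y ≤ t, hence y ≤ v. y = i, so i ≤ v.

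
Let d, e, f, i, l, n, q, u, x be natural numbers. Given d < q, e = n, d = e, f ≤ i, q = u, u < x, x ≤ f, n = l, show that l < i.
Because d = e and e = n, d = n. n = l, so d = l. Since d < q, l < q. q = u, so l < u. Because u < x and x ≤ f, u < f. Since f ≤ i, u < i. Since l < u, l < i.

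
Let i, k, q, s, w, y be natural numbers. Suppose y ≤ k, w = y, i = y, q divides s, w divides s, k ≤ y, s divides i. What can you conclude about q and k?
q divides k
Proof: Since i = y and s divides i, s divides y. w = y and w divides s, thus y divides s. Because s divides y, s = y. y ≤ k and k ≤ y, thus y = k. s = y, so s = k. Since q divides s, q divides k.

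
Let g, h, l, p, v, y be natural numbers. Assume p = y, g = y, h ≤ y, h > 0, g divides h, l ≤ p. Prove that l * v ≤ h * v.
g = y and g divides h, therefore y divides h. h > 0, so y ≤ h. Since h ≤ y, y = h. p = y, so p = h. Since l ≤ p, l ≤ h. By multiplying by a non-negative, l * v ≤ h * v.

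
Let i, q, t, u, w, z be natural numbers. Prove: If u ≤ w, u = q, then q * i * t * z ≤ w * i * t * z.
u = q and u ≤ w, hence q ≤ w. By multiplying by a non-negative, q * i ≤ w * i. By multiplying by a non-negative, q * i * t ≤ w * i * t. By multiplying by a non-negative, q * i * t * z ≤ w * i * t * z.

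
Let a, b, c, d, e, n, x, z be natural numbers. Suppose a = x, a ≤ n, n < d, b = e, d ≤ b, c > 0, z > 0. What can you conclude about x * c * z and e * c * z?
x * c * z < e * c * z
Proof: a ≤ n and n < d, therefore a < d. Since a = x, x < d. Since b = e and d ≤ b, d ≤ e. x < d, so x < e. Because c > 0, by multiplying by a positive, x * c < e * c. From z > 0, by multiplying by a positive, x * c * z < e * c * z.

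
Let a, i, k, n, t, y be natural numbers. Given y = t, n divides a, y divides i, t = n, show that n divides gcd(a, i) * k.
From y = t and t = n, y = n. Because y divides i, n divides i. Since n divides a, n divides gcd(a, i). Then n divides gcd(a, i) * k.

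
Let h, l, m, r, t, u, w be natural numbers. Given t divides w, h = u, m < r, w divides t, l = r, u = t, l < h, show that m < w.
Since h = u and u = t, h = t. Because t divides w and w divides t, t = w. h = t, so h = w. l = r and l < h, thus r < h. m < r, so m < h. From h = w, m < w.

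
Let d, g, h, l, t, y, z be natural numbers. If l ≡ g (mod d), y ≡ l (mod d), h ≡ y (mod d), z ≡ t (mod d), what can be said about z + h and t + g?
z + h ≡ t + g (mod d)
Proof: h ≡ y (mod d) and y ≡ l (mod d), hence h ≡ l (mod d). Because l ≡ g (mod d), h ≡ g (mod d). Since z ≡ t (mod d), z + h ≡ t + g (mod d).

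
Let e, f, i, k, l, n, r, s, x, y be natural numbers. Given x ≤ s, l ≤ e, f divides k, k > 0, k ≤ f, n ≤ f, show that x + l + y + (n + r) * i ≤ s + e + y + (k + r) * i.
x ≤ s and l ≤ e, thus x + l ≤ s + e. Then x + l + y ≤ s + e + y. f divides k and k > 0, hence f ≤ k. Since k ≤ f, f = k. n ≤ f, so n ≤ k. Then n + r ≤ k + r. By multiplying by a non-negative, (n + r) * i ≤ (k + r) * i. x + l + y ≤ s + e + y, so x + l + y + (n + r) * i ≤ s + e + y + (k + r) * i.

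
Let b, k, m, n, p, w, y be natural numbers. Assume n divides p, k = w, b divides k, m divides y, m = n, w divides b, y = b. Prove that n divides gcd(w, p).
Since k = w and b divides k, b divides w. w divides b, so b = w. y = b, so y = w. m = n and m divides y, therefore n divides y. y = w, so n divides w. n divides p, so n divides gcd(w, p).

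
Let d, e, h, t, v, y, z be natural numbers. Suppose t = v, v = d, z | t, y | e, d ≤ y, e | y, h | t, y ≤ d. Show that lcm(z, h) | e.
Because d ≤ y and y ≤ d, d = y. Since v = d, v = y. From y | e and e | y, y = e. Since v = y, v = e. z | t and h | t, thus lcm(z, h) | t. t = v, so lcm(z, h) | v. Since v = e, lcm(z, h) | e.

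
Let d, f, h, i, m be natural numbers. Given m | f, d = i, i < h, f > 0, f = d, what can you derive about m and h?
m < h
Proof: Since f = d and d = i, f = i. m | f and f > 0, so m ≤ f. f = i, so m ≤ i. i < h, so m < h.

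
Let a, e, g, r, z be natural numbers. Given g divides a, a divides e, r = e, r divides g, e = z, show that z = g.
Because g divides a and a divides e, g divides e. r = e and r divides g, so e divides g. g divides e, so g = e. Since e = z, g = z. Then z = g.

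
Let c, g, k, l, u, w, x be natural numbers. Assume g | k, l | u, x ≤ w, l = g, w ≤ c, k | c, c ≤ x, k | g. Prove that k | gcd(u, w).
g | k and k | g, hence g = k. Because l = g, l = k. l | u, so k | u. Since c ≤ x and x ≤ w, c ≤ w. Since w ≤ c, c = w. Since k | c, k | w. Since k | u, k | gcd(u, w).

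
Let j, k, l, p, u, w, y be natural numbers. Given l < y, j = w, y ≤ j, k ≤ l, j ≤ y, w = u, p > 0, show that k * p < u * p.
y ≤ j and j ≤ y, therefore y = j. Because j = w, y = w. w = u, so y = u. k ≤ l and l < y, thus k < y. Since y = u, k < u. Since p > 0, by multiplying by a positive, k * p < u * p.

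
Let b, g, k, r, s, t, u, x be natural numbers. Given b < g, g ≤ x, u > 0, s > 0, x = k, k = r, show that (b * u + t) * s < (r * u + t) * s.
x = k and k = r, therefore x = r. Since b < g and g ≤ x, b < x. x = r, so b < r. u > 0, so b * u < r * u. Then b * u + t < r * u + t. Since s > 0, (b * u + t) * s < (r * u + t) * s.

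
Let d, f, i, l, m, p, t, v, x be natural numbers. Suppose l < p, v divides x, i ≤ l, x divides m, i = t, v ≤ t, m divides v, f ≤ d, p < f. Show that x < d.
Since x divides m and m divides v, x divides v. Since v divides x, v = x. From i = t and i ≤ l, t ≤ l. Since v ≤ t, v ≤ l. l < p and p < f, therefore l < f. f ≤ d, so l < d. Because v ≤ l, v < d. v = x, so x < d.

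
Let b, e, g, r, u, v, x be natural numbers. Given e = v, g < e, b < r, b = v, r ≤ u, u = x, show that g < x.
e = v and g < e, therefore g < v. Since b < r and r ≤ u, b < u. b = v, so v < u. Because g < v, g < u. From u = x, g < x.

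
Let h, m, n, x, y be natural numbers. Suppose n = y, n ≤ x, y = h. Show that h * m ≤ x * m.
Because n = y and y = h, n = h. Since n ≤ x, h ≤ x. By multiplying by a non-negative, h * m ≤ x * m.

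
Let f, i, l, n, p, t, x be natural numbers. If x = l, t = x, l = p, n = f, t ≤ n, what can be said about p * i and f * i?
p * i ≤ f * i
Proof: From x = l and l = p, x = p. n = f and t ≤ n, thus t ≤ f. t = x, so x ≤ f. From x = p, p ≤ f. By multiplying by a non-negative, p * i ≤ f * i.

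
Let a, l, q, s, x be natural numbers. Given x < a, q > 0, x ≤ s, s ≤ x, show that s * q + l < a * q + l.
From x ≤ s and s ≤ x, x = s. x < a, so s < a. q > 0, so s * q < a * q. Then s * q + l < a * q + l.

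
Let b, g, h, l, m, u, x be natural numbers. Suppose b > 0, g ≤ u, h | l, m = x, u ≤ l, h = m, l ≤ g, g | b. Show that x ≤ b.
From h = m and m = x, h = x. Since h | l, x | l. Since g ≤ u and u ≤ l, g ≤ l. Since l ≤ g, g = l. g | b, so l | b. Since x | l, x | b. b > 0, so x ≤ b.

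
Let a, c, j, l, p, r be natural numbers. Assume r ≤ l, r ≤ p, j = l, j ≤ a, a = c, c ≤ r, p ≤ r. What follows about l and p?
l = p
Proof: p ≤ r and r ≤ p, so p = r. a = c and j ≤ a, hence j ≤ c. Since c ≤ r, j ≤ r. j = l, so l ≤ r. Since r ≤ l, r = l. p = r, so p = l. Then l = p.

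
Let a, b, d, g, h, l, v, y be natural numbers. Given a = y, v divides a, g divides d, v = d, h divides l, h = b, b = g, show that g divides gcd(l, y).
h = b and b = g, so h = g. h divides l, so g divides l. v = d and v divides a, so d divides a. Since g divides d, g divides a. a = y, so g divides y. Since g divides l, g divides gcd(l, y).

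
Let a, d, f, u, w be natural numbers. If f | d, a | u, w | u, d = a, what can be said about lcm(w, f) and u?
lcm(w, f) | u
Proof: d = a and f | d, so f | a. Since a | u, f | u. From w | u, lcm(w, f) | u.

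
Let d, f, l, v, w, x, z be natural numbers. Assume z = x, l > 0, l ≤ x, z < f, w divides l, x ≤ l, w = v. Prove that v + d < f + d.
Because w = v and w divides l, v divides l. l > 0, so v ≤ l. x ≤ l and l ≤ x, thus x = l. z = x and z < f, hence x < f. Since x = l, l < f. Since v ≤ l, v < f. Then v + d < f + d.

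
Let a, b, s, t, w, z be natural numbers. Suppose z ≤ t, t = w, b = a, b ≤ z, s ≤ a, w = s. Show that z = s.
Since t = w and w = s, t = s. z ≤ t, so z ≤ s. b = a and b ≤ z, so a ≤ z. Since s ≤ a, s ≤ z. Since z ≤ s, z = s.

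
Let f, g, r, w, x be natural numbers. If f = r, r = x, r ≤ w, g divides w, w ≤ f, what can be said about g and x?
g divides x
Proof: From f = r and w ≤ f, w ≤ r. r ≤ w, so w = r. Since r = x, w = x. g divides w, so g divides x.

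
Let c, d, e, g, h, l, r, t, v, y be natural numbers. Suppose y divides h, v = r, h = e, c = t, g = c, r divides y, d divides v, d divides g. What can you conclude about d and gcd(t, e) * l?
d divides gcd(t, e) * l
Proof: g = c and c = t, so g = t. Since d divides g, d divides t. v = r and d divides v, so d divides r. From r divides y, d divides y. h = e and y divides h, thus y divides e. d divides y, so d divides e. Since d divides t, d divides gcd(t, e). Then d divides gcd(t, e) * l.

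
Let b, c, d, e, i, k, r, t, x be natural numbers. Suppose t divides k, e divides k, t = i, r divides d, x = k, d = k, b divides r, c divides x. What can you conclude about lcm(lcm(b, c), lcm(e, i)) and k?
lcm(lcm(b, c), lcm(e, i)) divides k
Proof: d = k and r divides d, hence r divides k. From b divides r, b divides k. x = k and c divides x, so c divides k. b divides k, so lcm(b, c) divides k. From t = i and t divides k, i divides k. e divides k, so lcm(e, i) divides k. Since lcm(b, c) divides k, lcm(lcm(b, c), lcm(e, i)) divides k.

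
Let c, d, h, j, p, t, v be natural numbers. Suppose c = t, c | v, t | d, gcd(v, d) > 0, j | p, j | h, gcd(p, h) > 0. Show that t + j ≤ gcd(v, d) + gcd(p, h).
c = t and c | v, therefore t | v. t | d, so t | gcd(v, d). Since gcd(v, d) > 0, t ≤ gcd(v, d). j | p and j | h, hence j | gcd(p, h). Since gcd(p, h) > 0, j ≤ gcd(p, h). From t ≤ gcd(v, d), t + j ≤ gcd(v, d) + gcd(p, h).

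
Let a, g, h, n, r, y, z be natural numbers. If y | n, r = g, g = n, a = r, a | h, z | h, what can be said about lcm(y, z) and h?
lcm(y, z) | h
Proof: r = g and g = n, thus r = n. Since a = r and a | h, r | h. Since r = n, n | h. y | n, so y | h. z | h, so lcm(y, z) | h.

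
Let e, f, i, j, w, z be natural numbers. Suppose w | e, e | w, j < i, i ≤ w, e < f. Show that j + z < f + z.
w | e and e | w, therefore w = e. j < i and i ≤ w, hence j < w. w = e, so j < e. From e < f, j < f. Then j + z < f + z.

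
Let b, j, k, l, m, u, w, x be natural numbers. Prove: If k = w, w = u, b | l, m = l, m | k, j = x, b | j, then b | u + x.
From k = w and w = u, k = u. m = l and m | k, so l | k. From b | l, b | k. Since k = u, b | u. j = x and b | j, so b | x. Since b | u, b | u + x.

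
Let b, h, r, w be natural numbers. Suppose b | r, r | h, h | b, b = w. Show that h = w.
b | r and r | h, thus b | h. Since h | b, h = b. b = w, so h = w.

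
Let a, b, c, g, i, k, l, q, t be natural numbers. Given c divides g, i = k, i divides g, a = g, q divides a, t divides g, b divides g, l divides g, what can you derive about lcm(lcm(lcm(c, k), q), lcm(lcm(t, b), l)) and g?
lcm(lcm(lcm(c, k), q), lcm(lcm(t, b), l)) divides g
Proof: Because i = k and i divides g, k divides g. c divides g, so lcm(c, k) divides g. a = g and q divides a, therefore q divides g. lcm(c, k) divides g, so lcm(lcm(c, k), q) divides g. Since t divides g and b divides g, lcm(t, b) divides g. l divides g, so lcm(lcm(t, b), l) divides g. From lcm(lcm(c, k), q) divides g, lcm(lcm(lcm(c, k), q), lcm(lcm(t, b), l)) divides g.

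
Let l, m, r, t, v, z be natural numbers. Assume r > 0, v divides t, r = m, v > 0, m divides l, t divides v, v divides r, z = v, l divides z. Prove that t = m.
t divides v and v divides t, thus t = v. From v divides r and r > 0, v ≤ r. r = m, so v ≤ m. m divides l and l divides z, thus m divides z. z = v, so m divides v. Since v > 0, m ≤ v. Since v ≤ m, v = m. Since t = v, t = m.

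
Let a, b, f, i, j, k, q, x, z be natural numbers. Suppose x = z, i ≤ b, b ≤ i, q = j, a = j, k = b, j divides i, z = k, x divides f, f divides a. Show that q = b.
i ≤ b and b ≤ i, therefore i = b. j divides i, so j divides b. x = z and z = k, hence x = k. Since x divides f, k divides f. a = j and f divides a, therefore f divides j. Because k divides f, k divides j. k = b, so b divides j. Since j divides b, j = b. Since q = j, q = b.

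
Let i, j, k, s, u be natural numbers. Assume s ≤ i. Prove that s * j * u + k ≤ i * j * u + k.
s ≤ i, thus s * j ≤ i * j. Then s * j * u ≤ i * j * u. Then s * j * u + k ≤ i * j * u + k.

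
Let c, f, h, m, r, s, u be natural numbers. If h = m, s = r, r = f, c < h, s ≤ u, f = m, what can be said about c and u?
c < u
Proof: Because h = m and c < h, c < m. r = f and f = m, so r = m. From s = r and s ≤ u, r ≤ u. r = m, so m ≤ u. Because c < m, c < u.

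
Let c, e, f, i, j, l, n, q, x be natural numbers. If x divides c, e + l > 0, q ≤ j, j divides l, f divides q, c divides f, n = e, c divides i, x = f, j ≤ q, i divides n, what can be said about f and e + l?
f ≤ e + l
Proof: x = f and x divides c, so f divides c. c divides f, so c = f. Since n = e and i divides n, i divides e. Since c divides i, c divides e. From c = f, f divides e. j ≤ q and q ≤ j, thus j = q. j divides l, so q divides l. f divides q, so f divides l. f divides e, so f divides e + l. e + l > 0, so f ≤ e + l.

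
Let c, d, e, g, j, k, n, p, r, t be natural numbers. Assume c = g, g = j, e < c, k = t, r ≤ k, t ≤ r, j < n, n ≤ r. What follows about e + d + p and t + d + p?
e + d + p < t + d + p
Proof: Because c = g and g = j, c = j. e < c, so e < j. k = t and r ≤ k, hence r ≤ t. t ≤ r, so r = t. Since j < n and n ≤ r, j < r. From r = t, j < t. Since e < j, e < t. Then e + d < t + d. Then e + d + p < t + d + p.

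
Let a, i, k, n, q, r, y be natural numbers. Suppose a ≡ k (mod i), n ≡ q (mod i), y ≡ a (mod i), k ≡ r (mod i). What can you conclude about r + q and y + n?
r + q ≡ y + n (mod i)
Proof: Because y ≡ a (mod i) and a ≡ k (mod i), y ≡ k (mod i). Since k ≡ r (mod i), y ≡ r (mod i). Combining with n ≡ q (mod i), by adding congruences, y + n ≡ r + q (mod i). Then r + q ≡ y + n (mod i).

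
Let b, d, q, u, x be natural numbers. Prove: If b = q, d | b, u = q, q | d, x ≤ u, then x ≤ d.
b = q and d | b, hence d | q. Since q | d, q = d. u = q, so u = d. Since x ≤ u, x ≤ d.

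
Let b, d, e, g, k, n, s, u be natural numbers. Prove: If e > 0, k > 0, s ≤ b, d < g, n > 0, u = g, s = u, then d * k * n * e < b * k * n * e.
Since s = u and u = g, s = g. s ≤ b, so g ≤ b. Since d < g, d < b. k > 0, so d * k < b * k. Since n > 0, d * k * n < b * k * n. e > 0, so d * k * n * e < b * k * n * e.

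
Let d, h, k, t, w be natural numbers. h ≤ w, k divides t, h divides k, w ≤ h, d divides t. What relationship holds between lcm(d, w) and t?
lcm(d, w) divides t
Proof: h ≤ w and w ≤ h, thus h = w. h divides k, so w divides k. From k divides t, w divides t. Since d divides t, lcm(d, w) divides t.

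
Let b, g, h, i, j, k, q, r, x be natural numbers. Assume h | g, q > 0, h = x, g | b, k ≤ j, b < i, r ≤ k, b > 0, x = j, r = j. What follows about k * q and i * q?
k * q < i * q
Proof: From r = j and r ≤ k, j ≤ k. k ≤ j, so j = k. h = x and h | g, so x | g. g | b, so x | b. Since x = j, j | b. b > 0, so j ≤ b. j = k, so k ≤ b. Since b < i, k < i. Since q > 0, k * q < i * q.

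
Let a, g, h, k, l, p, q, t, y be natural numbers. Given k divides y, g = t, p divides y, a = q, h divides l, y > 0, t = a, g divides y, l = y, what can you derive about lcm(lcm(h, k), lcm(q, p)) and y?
lcm(lcm(h, k), lcm(q, p)) ≤ y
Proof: Since l = y and h divides l, h divides y. k divides y, so lcm(h, k) divides y. Because t = a and a = q, t = q. Since g = t, g = q. g divides y, so q divides y. Since p divides y, lcm(q, p) divides y. lcm(h, k) divides y, so lcm(lcm(h, k), lcm(q, p)) divides y. y > 0, so lcm(lcm(h, k), lcm(q, p)) ≤ y.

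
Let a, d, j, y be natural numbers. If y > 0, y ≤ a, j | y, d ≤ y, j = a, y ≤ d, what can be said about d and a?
d = a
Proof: Because j = a and j | y, a | y. Because y > 0, a ≤ y. Since y ≤ a, a = y. Because y ≤ d and d ≤ y, y = d. a = y, so a = d. Then d = a.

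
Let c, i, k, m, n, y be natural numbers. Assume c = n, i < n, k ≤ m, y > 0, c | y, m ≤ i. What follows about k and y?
k < y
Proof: Because k ≤ m and m ≤ i, k ≤ i. Since i < n, k < n. c = n and c | y, thus n | y. Since y > 0, n ≤ y. k < n, so k < y.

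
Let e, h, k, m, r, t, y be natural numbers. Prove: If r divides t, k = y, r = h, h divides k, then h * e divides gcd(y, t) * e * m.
Since k = y and h divides k, h divides y. r = h and r divides t, so h divides t. h divides y, so h divides gcd(y, t). Then h * e divides gcd(y, t) * e. Then h * e divides gcd(y, t) * e * m.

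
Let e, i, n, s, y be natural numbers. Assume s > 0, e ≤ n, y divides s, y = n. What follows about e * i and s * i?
e * i ≤ s * i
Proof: Because y = n and y divides s, n divides s. Since s > 0, n ≤ s. Since e ≤ n, e ≤ s. By multiplying by a non-negative, e * i ≤ s * i.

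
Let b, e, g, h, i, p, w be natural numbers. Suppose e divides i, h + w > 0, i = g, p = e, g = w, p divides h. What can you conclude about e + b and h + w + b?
e + b ≤ h + w + b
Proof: Because p = e and p divides h, e divides h. i = g and g = w, thus i = w. e divides i, so e divides w. Since e divides h, e divides h + w. h + w > 0, so e ≤ h + w. Then e + b ≤ h + w + b.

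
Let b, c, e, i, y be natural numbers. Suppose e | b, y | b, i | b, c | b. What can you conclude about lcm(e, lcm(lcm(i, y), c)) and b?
lcm(e, lcm(lcm(i, y), c)) | b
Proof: Because i | b and y | b, lcm(i, y) | b. c | b, so lcm(lcm(i, y), c) | b. Since e | b, lcm(e, lcm(lcm(i, y), c)) | b.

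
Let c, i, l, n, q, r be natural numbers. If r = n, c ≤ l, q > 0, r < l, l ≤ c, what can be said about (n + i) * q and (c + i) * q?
(n + i) * q < (c + i) * q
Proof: l ≤ c and c ≤ l, hence l = c. r = n and r < l, so n < l. Since l = c, n < c. Then n + i < c + i. Since q > 0, by multiplying by a positive, (n + i) * q < (c + i) * q.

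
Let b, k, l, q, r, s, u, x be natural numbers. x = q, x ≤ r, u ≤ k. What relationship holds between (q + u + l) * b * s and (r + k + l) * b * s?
(q + u + l) * b * s ≤ (r + k + l) * b * s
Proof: Because x = q and x ≤ r, q ≤ r. Because u ≤ k, u + l ≤ k + l. Since q ≤ r, q + u + l ≤ r + k + l. By multiplying by a non-negative, (q + u + l) * b ≤ (r + k + l) * b. By multiplying by a non-negative, (q + u + l) * b * s ≤ (r + k + l) * b * s.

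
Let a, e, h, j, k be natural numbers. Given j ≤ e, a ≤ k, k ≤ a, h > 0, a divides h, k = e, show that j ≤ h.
a ≤ k and k ≤ a, thus a = k. Since k = e, a = e. a divides h, so e divides h. h > 0, so e ≤ h. Since j ≤ e, j ≤ h.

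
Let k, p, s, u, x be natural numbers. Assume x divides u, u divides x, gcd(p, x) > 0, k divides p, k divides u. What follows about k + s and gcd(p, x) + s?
k + s ≤ gcd(p, x) + s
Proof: u divides x and x divides u, thus u = x. Since k divides u, k divides x. Since k divides p, k divides gcd(p, x). gcd(p, x) > 0, so k ≤ gcd(p, x). Then k + s ≤ gcd(p, x) + s.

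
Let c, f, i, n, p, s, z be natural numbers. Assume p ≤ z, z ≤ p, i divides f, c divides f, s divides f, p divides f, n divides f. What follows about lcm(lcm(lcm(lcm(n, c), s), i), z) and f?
lcm(lcm(lcm(lcm(n, c), s), i), z) divides f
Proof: n divides f and c divides f, so lcm(n, c) divides f. From s divides f, lcm(lcm(n, c), s) divides f. From i divides f, lcm(lcm(lcm(n, c), s), i) divides f. p ≤ z and z ≤ p, hence p = z. p divides f, so z divides f. lcm(lcm(lcm(n, c), s), i) divides f, so lcm(lcm(lcm(lcm(n, c), s), i), z) divides f.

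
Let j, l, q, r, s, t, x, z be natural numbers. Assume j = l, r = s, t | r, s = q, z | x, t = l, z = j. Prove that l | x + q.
From z = j and z | x, j | x. Since j = l, l | x. From t = l and t | r, l | r. r = s, so l | s. Because s = q, l | q. l | x, so l | x + q.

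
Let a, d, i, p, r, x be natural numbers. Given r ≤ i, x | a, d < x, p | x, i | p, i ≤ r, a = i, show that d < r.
a = i and x | a, hence x | i. i | p and p | x, so i | x. x | i, so x = i. Since i ≤ r and r ≤ i, i = r. x = i, so x = r. From d < x, d < r.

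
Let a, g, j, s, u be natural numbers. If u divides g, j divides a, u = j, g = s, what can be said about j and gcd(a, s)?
j divides gcd(a, s)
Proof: u = j and u divides g, so j divides g. Because g = s, j divides s. From j divides a, j divides gcd(a, s).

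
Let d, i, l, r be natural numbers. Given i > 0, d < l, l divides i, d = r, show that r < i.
d = r and d < l, hence r < l. From l divides i and i > 0, l ≤ i. Since r < l, r < i.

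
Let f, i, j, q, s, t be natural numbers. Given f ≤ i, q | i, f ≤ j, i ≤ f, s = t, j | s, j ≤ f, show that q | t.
i ≤ f and f ≤ i, so i = f. Since q | i, q | f. j ≤ f and f ≤ j, therefore j = f. j | s, so f | s. Since q | f, q | s. Because s = t, q | t.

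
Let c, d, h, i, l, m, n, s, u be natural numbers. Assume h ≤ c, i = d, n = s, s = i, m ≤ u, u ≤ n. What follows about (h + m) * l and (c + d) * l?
(h + m) * l ≤ (c + d) * l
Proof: Because n = s and s = i, n = i. Because m ≤ u and u ≤ n, m ≤ n. Because n = i, m ≤ i. i = d, so m ≤ d. h ≤ c, so h + m ≤ c + d. By multiplying by a non-negative, (h + m) * l ≤ (c + d) * l.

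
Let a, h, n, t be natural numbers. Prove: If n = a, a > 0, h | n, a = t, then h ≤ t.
Because n = a and h | n, h | a. Since a > 0, h ≤ a. Because a = t, h ≤ t.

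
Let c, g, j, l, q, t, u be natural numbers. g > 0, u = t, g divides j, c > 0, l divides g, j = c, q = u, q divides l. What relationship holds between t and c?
t ≤ c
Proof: q = u and u = t, hence q = t. Since q divides l and l divides g, q divides g. Since g > 0, q ≤ g. From q = t, t ≤ g. j = c and g divides j, so g divides c. Since c > 0, g ≤ c. t ≤ g, so t ≤ c.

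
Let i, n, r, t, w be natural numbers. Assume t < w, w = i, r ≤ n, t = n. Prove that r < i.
Since t = n and t < w, n < w. w = i, so n < i. Since r ≤ n, r < i.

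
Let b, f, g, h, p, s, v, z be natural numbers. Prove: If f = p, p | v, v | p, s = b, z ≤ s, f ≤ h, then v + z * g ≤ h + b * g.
Since p | v and v | p, p = v. f = p and f ≤ h, so p ≤ h. p = v, so v ≤ h. s = b and z ≤ s, therefore z ≤ b. Then z * g ≤ b * g. v ≤ h, so v + z * g ≤ h + b * g.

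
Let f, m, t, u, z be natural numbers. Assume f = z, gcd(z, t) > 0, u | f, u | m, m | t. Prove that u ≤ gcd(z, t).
f = z and u | f, hence u | z. u | m and m | t, so u | t. u | z, so u | gcd(z, t). gcd(z, t) > 0, so u ≤ gcd(z, t).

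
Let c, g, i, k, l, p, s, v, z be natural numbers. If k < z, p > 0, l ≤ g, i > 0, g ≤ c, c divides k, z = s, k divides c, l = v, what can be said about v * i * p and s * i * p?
v * i * p < s * i * p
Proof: From c divides k and k divides c, c = k. l ≤ g and g ≤ c, hence l ≤ c. c = k, so l ≤ k. l = v, so v ≤ k. z = s and k < z, thus k < s. v ≤ k, so v < s. Combined with i > 0, by multiplying by a positive, v * i < s * i. Since p > 0, by multiplying by a positive, v * i * p < s * i * p.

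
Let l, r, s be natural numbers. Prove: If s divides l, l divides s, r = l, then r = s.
l divides s and s divides l, thus l = s. From r = l, r = s.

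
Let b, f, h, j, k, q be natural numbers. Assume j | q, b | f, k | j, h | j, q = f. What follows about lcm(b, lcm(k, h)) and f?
lcm(b, lcm(k, h)) | f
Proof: Because k | j and h | j, lcm(k, h) | j. j | q, so lcm(k, h) | q. Since q = f, lcm(k, h) | f. Because b | f, lcm(b, lcm(k, h)) | f.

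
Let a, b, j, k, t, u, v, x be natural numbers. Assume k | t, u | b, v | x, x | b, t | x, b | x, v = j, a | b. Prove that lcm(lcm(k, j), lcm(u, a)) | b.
x | b and b | x, thus x = b. k | t and t | x, hence k | x. From v = j and v | x, j | x. Since k | x, lcm(k, j) | x. x = b, so lcm(k, j) | b. u | b and a | b, so lcm(u, a) | b. From lcm(k, j) | b, lcm(lcm(k, j), lcm(u, a)) | b.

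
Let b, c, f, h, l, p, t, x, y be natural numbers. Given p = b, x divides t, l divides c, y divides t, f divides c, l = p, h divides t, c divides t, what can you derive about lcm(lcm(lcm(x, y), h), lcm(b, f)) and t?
lcm(lcm(lcm(x, y), h), lcm(b, f)) divides t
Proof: x divides t and y divides t, thus lcm(x, y) divides t. Since h divides t, lcm(lcm(x, y), h) divides t. Because l = p and l divides c, p divides c. p = b, so b divides c. f divides c, so lcm(b, f) divides c. c divides t, so lcm(b, f) divides t. lcm(lcm(x, y), h) divides t, so lcm(lcm(lcm(x, y), h), lcm(b, f)) divides t.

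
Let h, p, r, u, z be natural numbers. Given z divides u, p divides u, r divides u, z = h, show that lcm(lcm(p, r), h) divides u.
Since p divides u and r divides u, lcm(p, r) divides u. Since z = h and z divides u, h divides u. lcm(p, r) divides u, so lcm(lcm(p, r), h) divides u.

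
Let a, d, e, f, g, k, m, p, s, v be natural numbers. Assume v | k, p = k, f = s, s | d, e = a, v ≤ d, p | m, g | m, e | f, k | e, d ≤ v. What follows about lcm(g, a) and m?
lcm(g, a) | m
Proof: f = s and e | f, therefore e | s. From d ≤ v and v ≤ d, d = v. s | d, so s | v. Since e | s, e | v. v | k, so e | k. Since k | e, k = e. e = a, so k = a. Because p = k and p | m, k | m. Since k = a, a | m. Since g | m, lcm(g, a) | m.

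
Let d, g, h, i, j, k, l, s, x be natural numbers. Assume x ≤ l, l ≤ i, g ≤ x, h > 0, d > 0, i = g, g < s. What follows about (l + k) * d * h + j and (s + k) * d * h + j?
(l + k) * d * h + j < (s + k) * d * h + j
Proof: g ≤ x and x ≤ l, hence g ≤ l. Because i = g and l ≤ i, l ≤ g. g ≤ l, so g = l. Since g < s, l < s. Then l + k < s + k. From d > 0, by multiplying by a positive, (l + k) * d < (s + k) * d. Combined with h > 0, by multiplying by a positive, (l + k) * d * h < (s + k) * d * h. Then (l + k) * d * h + j < (s + k) * d * h + j.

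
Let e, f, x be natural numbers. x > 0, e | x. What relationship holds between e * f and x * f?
e * f ≤ x * f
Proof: e | x and x > 0, so e ≤ x. Then e * f ≤ x * f.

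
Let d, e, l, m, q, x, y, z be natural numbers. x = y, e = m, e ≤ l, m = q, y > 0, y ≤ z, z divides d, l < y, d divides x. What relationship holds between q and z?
q < z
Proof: z divides d and d divides x, so z divides x. Since x = y, z divides y. Since y > 0, z ≤ y. y ≤ z, so y = z. From e = m and m = q, e = q. e ≤ l and l < y, thus e < y. Since e = q, q < y. Because y = z, q < z.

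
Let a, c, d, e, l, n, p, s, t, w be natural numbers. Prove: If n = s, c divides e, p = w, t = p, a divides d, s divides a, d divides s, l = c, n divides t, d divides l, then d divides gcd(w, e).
s divides a and a divides d, thus s divides d. d divides s, so s = d. Because n = s and n divides t, s divides t. From t = p, s divides p. s = d, so d divides p. p = w, so d divides w. l = c and d divides l, therefore d divides c. c divides e, so d divides e. d divides w, so d divides gcd(w, e).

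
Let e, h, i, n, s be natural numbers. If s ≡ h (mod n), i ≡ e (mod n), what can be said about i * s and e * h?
i * s ≡ e * h (mod n)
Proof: Since i ≡ e (mod n) and s ≡ h (mod n), by multiplying congruences, i * s ≡ e * h (mod n).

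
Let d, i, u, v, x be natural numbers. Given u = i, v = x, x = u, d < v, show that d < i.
v = x and x = u, thus v = u. Because u = i, v = i. d < v, so d < i.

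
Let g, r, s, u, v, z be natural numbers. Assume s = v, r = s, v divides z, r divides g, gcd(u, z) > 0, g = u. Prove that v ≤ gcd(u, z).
r = s and s = v, hence r = v. r divides g, so v divides g. g = u, so v divides u. Since v divides z, v divides gcd(u, z). gcd(u, z) > 0, so v ≤ gcd(u, z).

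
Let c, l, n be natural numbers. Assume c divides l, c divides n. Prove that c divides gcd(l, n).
c divides l and c divides n. Because common divisors divide the gcd, c divides gcd(l, n).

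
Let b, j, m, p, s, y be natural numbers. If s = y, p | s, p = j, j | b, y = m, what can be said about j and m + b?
j | m + b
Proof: From p = j and p | s, j | s. From s = y, j | y. Since y = m, j | m. Because j | b, j | m + b.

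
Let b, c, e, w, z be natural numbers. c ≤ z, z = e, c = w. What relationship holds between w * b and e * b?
w * b ≤ e * b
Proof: Since c = w and c ≤ z, w ≤ z. z = e, so w ≤ e. By multiplying by a non-negative, w * b ≤ e * b.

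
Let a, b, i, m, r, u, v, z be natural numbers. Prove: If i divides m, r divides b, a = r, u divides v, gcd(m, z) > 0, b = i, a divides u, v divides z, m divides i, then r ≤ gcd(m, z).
i divides m and m divides i, hence i = m. b = i, so b = m. From r divides b, r divides m. a divides u and u divides v, hence a divides v. Since a = r, r divides v. v divides z, so r divides z. Since r divides m, r divides gcd(m, z). gcd(m, z) > 0, so r ≤ gcd(m, z).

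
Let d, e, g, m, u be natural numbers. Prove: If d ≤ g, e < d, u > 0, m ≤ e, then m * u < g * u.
Because e < d and d ≤ g, e < g. Since m ≤ e, m < g. u > 0, so m * u < g * u.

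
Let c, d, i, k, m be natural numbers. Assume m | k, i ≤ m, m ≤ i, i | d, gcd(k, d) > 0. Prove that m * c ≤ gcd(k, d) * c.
Because i ≤ m and m ≤ i, i = m. i | d, so m | d. Since m | k, m | gcd(k, d). Since gcd(k, d) > 0, m ≤ gcd(k, d). Then m * c ≤ gcd(k, d) * c.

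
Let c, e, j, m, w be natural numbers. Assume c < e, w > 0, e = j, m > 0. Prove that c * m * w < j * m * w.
Because e = j and c < e, c < j. Since m > 0, by multiplying by a positive, c * m < j * m. Using w > 0 and multiplying by a positive, c * m * w < j * m * w.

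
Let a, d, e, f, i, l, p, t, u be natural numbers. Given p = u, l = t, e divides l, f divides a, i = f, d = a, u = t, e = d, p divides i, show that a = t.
e = d and d = a, hence e = a. Since l = t and e divides l, e divides t. Since e = a, a divides t. From p = u and p divides i, u divides i. i = f, so u divides f. Since u = t, t divides f. f divides a, so t divides a. a divides t, so a = t.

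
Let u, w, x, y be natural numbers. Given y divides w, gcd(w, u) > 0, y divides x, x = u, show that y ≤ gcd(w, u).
Because x = u and y divides x, y divides u. Since y divides w, y divides gcd(w, u). gcd(w, u) > 0, so y ≤ gcd(w, u).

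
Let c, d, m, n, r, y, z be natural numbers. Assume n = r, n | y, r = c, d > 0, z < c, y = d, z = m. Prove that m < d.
Since n = r and r = c, n = c. Since y = d and n | y, n | d. Since n = c, c | d. Because d > 0, c ≤ d. z < c, so z < d. Since z = m, m < d.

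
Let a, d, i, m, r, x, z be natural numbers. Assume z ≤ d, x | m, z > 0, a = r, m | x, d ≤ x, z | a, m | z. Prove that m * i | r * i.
From x | m and m | x, x = m. z ≤ d and d ≤ x, so z ≤ x. x = m, so z ≤ m. m | z and z > 0, so m ≤ z. Since z ≤ m, z = m. a = r and z | a, therefore z | r. z = m, so m | r. Then m * i | r * i.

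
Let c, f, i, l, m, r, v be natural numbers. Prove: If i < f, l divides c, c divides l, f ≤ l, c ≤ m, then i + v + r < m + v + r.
Since l divides c and c divides l, l = c. f ≤ l, so f ≤ c. c ≤ m, so f ≤ m. Since i < f, i < m. Then i + v < m + v. Then i + v + r < m + v + r.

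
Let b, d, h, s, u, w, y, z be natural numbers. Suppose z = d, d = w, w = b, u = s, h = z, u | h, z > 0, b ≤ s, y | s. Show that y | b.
Because z = d and d = w, z = w. Since w = b, z = b. h = z and u | h, therefore u | z. From u = s, s | z. z > 0, so s ≤ z. z = b, so s ≤ b. b ≤ s, so s = b. y | s, so y | b.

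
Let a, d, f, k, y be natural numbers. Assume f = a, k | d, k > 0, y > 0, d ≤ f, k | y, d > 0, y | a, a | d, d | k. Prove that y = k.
From a | d and d > 0, a ≤ d. f = a and d ≤ f, so d ≤ a. Since a ≤ d, a = d. Since d | k and k | d, d = k. a = d, so a = k. Since y | a, y | k. k > 0, so y ≤ k. k | y and y > 0, thus k ≤ y. y ≤ k, so y = k.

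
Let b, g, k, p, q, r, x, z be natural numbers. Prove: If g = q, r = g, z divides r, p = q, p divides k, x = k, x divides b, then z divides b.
From r = g and z divides r, z divides g. Because g = q, z divides q. p = q and p divides k, thus q divides k. Since z divides q, z divides k. Since x = k and x divides b, k divides b. z divides k, so z divides b.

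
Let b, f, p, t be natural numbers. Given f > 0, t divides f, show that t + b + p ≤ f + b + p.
t divides f and f > 0, therefore t ≤ f. Then t + b ≤ f + b. Then t + b + p ≤ f + b + p.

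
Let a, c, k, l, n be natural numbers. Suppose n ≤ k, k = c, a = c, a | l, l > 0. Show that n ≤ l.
k = c and n ≤ k, therefore n ≤ c. Because a = c and a | l, c | l. Since l > 0, c ≤ l. Since n ≤ c, n ≤ l.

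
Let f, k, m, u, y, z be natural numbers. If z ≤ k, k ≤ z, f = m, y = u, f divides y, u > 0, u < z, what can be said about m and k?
m < k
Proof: z ≤ k and k ≤ z, therefore z = k. y = u and f divides y, so f divides u. u > 0, so f ≤ u. Since u < z, f < z. Since f = m, m < z. z = k, so m < k.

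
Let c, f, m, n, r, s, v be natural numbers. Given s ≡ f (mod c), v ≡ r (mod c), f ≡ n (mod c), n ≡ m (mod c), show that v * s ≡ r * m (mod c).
s ≡ f (mod c) and f ≡ n (mod c), thus s ≡ n (mod c). n ≡ m (mod c), so s ≡ m (mod c). From v ≡ r (mod c), by multiplying congruences, v * s ≡ r * m (mod c).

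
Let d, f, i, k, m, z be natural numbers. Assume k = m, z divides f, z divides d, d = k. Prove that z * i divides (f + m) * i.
d = k and k = m, therefore d = m. Since z divides d, z divides m. Since z divides f, z divides f + m. Then z * i divides (f + m) * i.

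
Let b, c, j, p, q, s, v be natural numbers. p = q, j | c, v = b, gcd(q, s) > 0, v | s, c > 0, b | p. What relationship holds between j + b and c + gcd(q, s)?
j + b ≤ c + gcd(q, s)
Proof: j | c and c > 0, hence j ≤ c. Because p = q and b | p, b | q. From v = b and v | s, b | s. Since b | q, b | gcd(q, s). Since gcd(q, s) > 0, b ≤ gcd(q, s). j ≤ c, so j + b ≤ c + gcd(q, s).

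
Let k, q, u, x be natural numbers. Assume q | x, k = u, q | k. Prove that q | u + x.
k = u and q | k, therefore q | u. q | x, so q | u + x.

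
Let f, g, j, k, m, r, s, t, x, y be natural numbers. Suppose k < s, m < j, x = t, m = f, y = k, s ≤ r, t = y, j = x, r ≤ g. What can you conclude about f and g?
f < g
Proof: Because t = y and y = k, t = k. From j = x and x = t, j = t. From m < j, m < t. Since t = k, m < k. k < s, so m < s. Since s ≤ r and r ≤ g, s ≤ g. From m < s, m < g. From m = f, f < g.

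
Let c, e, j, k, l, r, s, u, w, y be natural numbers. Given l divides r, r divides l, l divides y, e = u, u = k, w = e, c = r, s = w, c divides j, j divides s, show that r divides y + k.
l divides r and r divides l, thus l = r. l divides y, so r divides y. e = u and u = k, so e = k. c divides j and j divides s, hence c divides s. s = w, so c divides w. Since c = r, r divides w. Since w = e, r divides e. Since e = k, r divides k. Because r divides y, r divides y + k.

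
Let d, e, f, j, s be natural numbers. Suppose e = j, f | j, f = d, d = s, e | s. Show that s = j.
e = j and e | s, hence j | s. f = d and f | j, hence d | j. Since d = s, s | j. j | s, so j = s. Then s = j.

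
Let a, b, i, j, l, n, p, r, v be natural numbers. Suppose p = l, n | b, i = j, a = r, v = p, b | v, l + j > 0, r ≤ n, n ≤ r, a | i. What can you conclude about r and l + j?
r ≤ l + j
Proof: v = p and p = l, hence v = l. n ≤ r and r ≤ n, therefore n = r. From n | b and b | v, n | v. Since n = r, r | v. From v = l, r | l. i = j and a | i, thus a | j. a = r, so r | j. Since r | l, r | l + j. Since l + j > 0, r ≤ l + j.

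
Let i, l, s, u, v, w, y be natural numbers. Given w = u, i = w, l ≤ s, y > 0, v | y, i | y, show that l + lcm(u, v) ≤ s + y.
Since i = w and i | y, w | y. w = u, so u | y. v | y, so lcm(u, v) | y. Since y > 0, lcm(u, v) ≤ y. Since l ≤ s, l + lcm(u, v) ≤ s + y.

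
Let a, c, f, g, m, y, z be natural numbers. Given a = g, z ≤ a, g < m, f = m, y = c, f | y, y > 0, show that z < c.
a = g and z ≤ a, thus z ≤ g. g < m, so z < m. f | y and y > 0, therefore f ≤ y. Since y = c, f ≤ c. f = m, so m ≤ c. z < m, so z < c.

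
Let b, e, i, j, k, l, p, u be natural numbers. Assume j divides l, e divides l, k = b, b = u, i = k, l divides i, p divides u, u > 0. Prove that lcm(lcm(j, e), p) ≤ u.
Since j divides l and e divides l, lcm(j, e) divides l. k = b and b = u, hence k = u. Since i = k and l divides i, l divides k. k = u, so l divides u. lcm(j, e) divides l, so lcm(j, e) divides u. Since p divides u, lcm(lcm(j, e), p) divides u. u > 0, so lcm(lcm(j, e), p) ≤ u.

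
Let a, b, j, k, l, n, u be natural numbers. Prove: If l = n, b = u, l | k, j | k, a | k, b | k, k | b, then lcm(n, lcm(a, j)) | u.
Because k | b and b | k, k = b. b = u, so k = u. l = n and l | k, so n | k. a | k and j | k, hence lcm(a, j) | k. Because n | k, lcm(n, lcm(a, j)) | k. k = u, so lcm(n, lcm(a, j)) | u.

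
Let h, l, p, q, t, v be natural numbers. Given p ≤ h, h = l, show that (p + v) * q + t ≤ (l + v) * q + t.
From h = l and p ≤ h, p ≤ l. Then p + v ≤ l + v. Then (p + v) * q ≤ (l + v) * q. Then (p + v) * q + t ≤ (l + v) * q + t.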